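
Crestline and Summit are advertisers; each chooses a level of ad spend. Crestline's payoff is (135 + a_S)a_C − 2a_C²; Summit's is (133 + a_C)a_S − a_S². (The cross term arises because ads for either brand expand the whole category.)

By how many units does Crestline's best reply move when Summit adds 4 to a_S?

1

Expanding Crestline's payoff: 135a_C + a_Sa_C − 2a_C².
∂π/∂a_C = 135 + a_S − 4a_C = 0, so a_C = 33.75 + 0.25a_S.
The reaction-function slope is 0.25, so a 4-unit rise in a_S moves a_C by 0.25 × 4 = 1. Crestline's best response rises — the actions are strategic complements.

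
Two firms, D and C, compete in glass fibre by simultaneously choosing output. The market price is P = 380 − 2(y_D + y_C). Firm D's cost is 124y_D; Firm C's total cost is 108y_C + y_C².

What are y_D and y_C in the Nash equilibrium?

49.6, 28.8

Firm D's profit: π = y_D(380 − 2(y_D + y_C)) − 124y_D.
∂π/∂y_D = 256 − 4y_D − 2y_C = 0, so y_D = 64 − 0.5y_C.
For C: ∂π/∂y_C = 272 − 6y_C − 2y_D = 0 ⇒ y_C = 136/3 − (1/3)y_D.
Solving the two reaction functions simultaneously: (1 − (−0.5)(−1/3))y_D = 64 − 0.5·(136/3), so (5/6)y_D = 124/3 and y_D = 49.6.
Then y_C = 136/3 − (1/3)·49.6 = 28.8.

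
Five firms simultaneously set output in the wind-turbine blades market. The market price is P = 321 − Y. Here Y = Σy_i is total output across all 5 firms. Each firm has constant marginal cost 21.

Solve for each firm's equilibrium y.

50

A representative firm's profit is π_i = y_i(321 − Y) − 21y_i, with Y = y_i + Σ_{j≠i} y_j.
First-order condition: 300 − 2y_i − Σ_{j≠i} y_j = 0.
In a symmetric equilibrium every firm chooses the same y, so Σ_{j≠i} y_j = 4y. The condition becomes 300 − 6y = 0, giving y = 300/6 = 50.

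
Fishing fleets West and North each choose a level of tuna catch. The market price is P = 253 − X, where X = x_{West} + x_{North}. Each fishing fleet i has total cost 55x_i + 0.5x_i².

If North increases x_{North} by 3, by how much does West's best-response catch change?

Fishing fleet West's profit: π = x_{West}(253 − (x_{West} + x_{North})) − 55x_{West} − 0.5x_{West}².
∂π/∂x_{West} = 198 − 3x_{West} − x_{North} = 0, so x_{West} = 66 − (1/3)x_{North}.
The reaction-function slope is −1/3, so a 3-unit rise in x_{North} moves x_{West} by −1/3 × 3 = −1. West's best response falls — the actions are strategic substitutes.

-1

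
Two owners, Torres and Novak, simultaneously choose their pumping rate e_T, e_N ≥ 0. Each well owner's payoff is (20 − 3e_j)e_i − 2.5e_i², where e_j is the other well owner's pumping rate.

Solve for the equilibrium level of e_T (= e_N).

Torres's payoff is (20 − 3e_N)e_T − 2.5e_T².
∂π/∂e_T = 20 − 3e_N − 5e_T = 0, so e_T = 4 − 0.6e_N.
Setting e_T = e_N in the reaction function: e_T = 4 − 0.6e_T, so e_T = 4 / 1.6 = 2.5.

2.5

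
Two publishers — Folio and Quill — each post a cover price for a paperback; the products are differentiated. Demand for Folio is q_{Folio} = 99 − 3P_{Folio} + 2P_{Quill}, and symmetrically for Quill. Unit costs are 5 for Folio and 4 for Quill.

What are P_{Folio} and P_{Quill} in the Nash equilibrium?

28.3125, 27.9375

Folio's profit: π = (P_{Folio} − 5)(99 − 3P_{Folio} + 2P_{Quill}).
∂π/∂P_{Folio} = 114 − 6P_{Folio} + 2P_{Quill} = 0 ⇒ P_{Folio} = 19 + (1/3)P_{Quill}.
Similarly P_{Quill} = 18.5 + (1/3)P_{Folio}.
Solving the two reaction functions simultaneously: (1 − (1/3)(1/3))P_{Folio} = 19 + (1/3)·18.5, so (8/9)P_{Folio} = 151/6 and P_{Folio} = 28.3125.
Then P_{Quill} = 18.5 + (1/3)·28.3125 = 27.9375.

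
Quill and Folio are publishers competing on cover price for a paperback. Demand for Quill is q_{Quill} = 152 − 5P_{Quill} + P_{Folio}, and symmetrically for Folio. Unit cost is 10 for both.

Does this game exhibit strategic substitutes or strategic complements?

Quill's profit: π = (P_{Quill} − 10)(152 − 5P_{Quill} + P_{Folio}).
∂π/∂P_{Quill} = 202 − 10P_{Quill} + P_{Folio} = 0 ⇒ P_{Quill} = 20.2 + 0.1P_{Folio}.
The best-response slope dP_{Quill}/dP_{Folio} = 0.1 > 0: the reaction function is upward-sloping, so the choices are strategic complements.

strategic complements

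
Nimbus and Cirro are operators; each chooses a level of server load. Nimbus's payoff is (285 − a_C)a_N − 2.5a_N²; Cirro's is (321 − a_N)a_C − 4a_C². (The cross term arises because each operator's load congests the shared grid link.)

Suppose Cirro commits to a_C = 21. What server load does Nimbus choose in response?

52.8

Expanding Nimbus's payoff: 285a_N − a_Ca_N − 2.5a_N².
∂π/∂a_N = 285 − a_C − 5a_N = 0, so a_N = 57 − 0.2a_C.
At a_C = 21: a_N = 57 − 0.2·21 = 52.8.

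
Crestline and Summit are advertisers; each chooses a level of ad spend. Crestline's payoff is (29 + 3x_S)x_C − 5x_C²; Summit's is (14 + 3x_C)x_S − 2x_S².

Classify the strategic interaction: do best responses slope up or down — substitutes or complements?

Expanding Crestline's payoff: 29x_C + 3x_Sx_C − 5x_C².
∂π/∂x_C = 29 + 3x_S − 10x_C = 0, so x_C = 2.9 + 0.3x_S.
The best-response slope dx_C/dx_S = 0.3 > 0: the reaction function is upward-sloping, so the choices are strategic complements.

strategic complements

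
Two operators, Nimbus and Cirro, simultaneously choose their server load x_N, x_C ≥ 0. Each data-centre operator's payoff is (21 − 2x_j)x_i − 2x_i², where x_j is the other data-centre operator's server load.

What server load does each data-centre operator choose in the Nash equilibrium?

3.5

Nimbus's payoff is (21 − 2x_C)x_N − 2x_N².
∂π/∂x_N = 21 − 2x_C − 4x_N = 0, so x_N = 5.25 − 0.5x_C.
By symmetry x_C = x_N; substituting into the reaction function, 1.5x_N = 5.25 and x_N = 3.5.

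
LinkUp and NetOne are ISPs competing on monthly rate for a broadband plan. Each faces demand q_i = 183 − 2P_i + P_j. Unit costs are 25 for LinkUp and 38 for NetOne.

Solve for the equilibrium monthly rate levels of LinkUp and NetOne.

79.4, 84.6

LinkUp's profit: π = (P_{LinkUp} − 25)(183 − 2P_{LinkUp} + P_{NetOne}).
∂π/∂P_{LinkUp} = 233 − 4P_{LinkUp} + P_{NetOne} = 0 ⇒ P_{LinkUp} = 58.25 + 0.25P_{NetOne}.
Similarly P_{NetOne} = 64.75 + 0.25P_{LinkUp}.
Solving the two reaction functions simultaneously: (1 − (0.25)(0.25))P_{LinkUp} = 58.25 + 0.25·64.75, so 0.9375P_{LinkUp} = 74.4375 and P_{LinkUp} = 79.4.
Then P_{NetOne} = 64.75 + 0.25·79.4 = 84.6.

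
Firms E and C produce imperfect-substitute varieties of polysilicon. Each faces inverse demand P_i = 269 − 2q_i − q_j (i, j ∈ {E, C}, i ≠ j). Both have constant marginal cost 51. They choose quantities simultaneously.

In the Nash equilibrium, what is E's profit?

Firm E's profit: π = q_E(269 − 2q_E − q_C) − 51q_E.
∂π/∂q_E = 218 − 4q_E − q_C = 0 ⇒ q_E = 54.5 − 0.25q_C.
By symmetry q_C = q_E; substituting into the reaction function, 1.25q_E = 54.5 and q_E = 43.6.
P_E = 269 − 2·43.6 − 43.6 = 138.2.
Profit = (138.2 − 51)·43.6 = 3801.92.

3801.92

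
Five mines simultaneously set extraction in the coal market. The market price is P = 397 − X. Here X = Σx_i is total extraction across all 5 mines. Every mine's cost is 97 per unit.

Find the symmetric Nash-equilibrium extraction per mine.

50

A representative mine's profit is π_i = x_i(397 − X) − 97x_i, with X = x_i + Σ_{j≠i} x_j.
First-order condition: 300 − 2x_i − Σ_{j≠i} x_j = 0.
Imposing symmetry (x_j = x for all j) turns Σ_{j≠i} x_j into 4x, so 300 = 6x and x = 50.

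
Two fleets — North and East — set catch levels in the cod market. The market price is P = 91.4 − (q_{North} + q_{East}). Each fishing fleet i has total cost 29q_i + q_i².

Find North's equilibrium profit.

311.5008

Fishing fleet North's profit: π = q_{North}(91.4 − (q_{North} + q_{East})) − 29q_{North} − q_{North}².
∂π/∂q_{North} = 62.4 − 4q_{North} − q_{East} = 0, so q_{North} = 15.6 − 0.25q_{East}.
The game is symmetric, so in equilibrium q_{East} = q_{North}: the reaction function gives 1.25q_{North} = 15.6, hence q_{North} = 12.48.
Price P = 91.4 − 24.96 = 66.44.
North's profit: (66.44 − 29)·12.48 − (12.48)² = 311.5008.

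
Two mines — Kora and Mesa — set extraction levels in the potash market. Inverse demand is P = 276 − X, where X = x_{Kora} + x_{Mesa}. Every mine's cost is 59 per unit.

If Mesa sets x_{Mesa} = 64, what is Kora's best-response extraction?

Mine Kora's profit: π = x_{Kora}(276 − (x_{Kora} + x_{Mesa})) − 59x_{Kora}.
∂π/∂x_{Kora} = 217 − 2x_{Kora} − x_{Mesa} = 0, so x_{Kora} = 108.5 − 0.5x_{Mesa}.
At x_{Mesa} = 64: x_{Kora} = 108.5 − 0.5·64 = 76.5.

76.5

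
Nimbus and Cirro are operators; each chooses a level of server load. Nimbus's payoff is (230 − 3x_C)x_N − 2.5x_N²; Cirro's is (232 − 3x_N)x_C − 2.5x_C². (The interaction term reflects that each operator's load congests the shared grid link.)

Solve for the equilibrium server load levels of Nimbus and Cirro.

28.375, 29.375

Expanding Nimbus's payoff: 230x_N − 3x_Cx_N − 2.5x_N².
∂π/∂x_N = 230 − 3x_C − 5x_N = 0, so x_N = 46 − 0.6x_C.
Likewise for Cirro: x_C = 46.4 − 0.6x_N.
Plugging x_C into Nimbus's best response: x_N = 46 − 0.6(46.4 − 0.6x_N) ⇒ 0.64x_N = 18.16, so x_N = 28.375.
Then x_C = 46.4 − 0.6·28.375 = 29.375.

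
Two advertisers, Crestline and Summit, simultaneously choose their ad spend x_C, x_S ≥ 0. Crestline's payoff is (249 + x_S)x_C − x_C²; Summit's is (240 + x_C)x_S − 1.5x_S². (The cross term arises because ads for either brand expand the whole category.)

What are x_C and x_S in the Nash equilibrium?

197.4, 145.8

Expanding Crestline's payoff: 249x_C + x_Sx_C − x_C².
∂π/∂x_C = 249 + x_S − 2x_C = 0, so x_C = 124.5 + 0.5x_S.
Likewise for Summit: x_S = 80 + (1/3)x_C.
Plugging x_S into Crestline's best response: x_C = 124.5 + 0.5(80 + (1/3)x_C) ⇒ (5/6)x_C = 164.5, so x_C = 197.4.
Then x_S = 80 + (1/3)·197.4 = 145.8.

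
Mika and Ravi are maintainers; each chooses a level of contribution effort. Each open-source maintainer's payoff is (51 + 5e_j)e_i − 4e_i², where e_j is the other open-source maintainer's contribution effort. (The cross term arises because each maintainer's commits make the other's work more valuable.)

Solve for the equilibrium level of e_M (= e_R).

17

Mika's payoff is (51 + 5e_R)e_M − 4e_M².
∂π/∂e_M = 51 + 5e_R − 8e_M = 0, so e_M = 6.375 + 0.625e_R.
Setting e_M = e_R in the reaction function: e_M = 6.375 + 0.625e_M, so e_M = 6.375 / 0.375 = 17.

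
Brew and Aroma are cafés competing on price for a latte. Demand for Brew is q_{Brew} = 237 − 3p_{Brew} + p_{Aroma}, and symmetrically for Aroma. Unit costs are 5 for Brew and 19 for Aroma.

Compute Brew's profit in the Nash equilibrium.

6514.68

Brew's profit: π = (p_{Brew} − 5)(237 − 3p_{Brew} + p_{Aroma}).
∂π/∂p_{Brew} = 252 − 6p_{Brew} + p_{Aroma} = 0 ⇒ p_{Brew} = 42 + (1/6)p_{Aroma}.
Similarly p_{Aroma} = 49 + (1/6)p_{Brew}.
Plugging p_{Aroma} into Brew's best response: p_{Brew} = 42 + (1/6)(49 + (1/6)p_{Brew}) ⇒ (35/36)p_{Brew} = 301/6, so p_{Brew} = 51.6.
Then p_{Aroma} = 49 + (1/6)·51.6 = 57.6.
q_{Brew} = 237 − 3·51.6 + 57.6 = 139.8.
Profit = (51.6 − 5)·139.8 = 6514.68.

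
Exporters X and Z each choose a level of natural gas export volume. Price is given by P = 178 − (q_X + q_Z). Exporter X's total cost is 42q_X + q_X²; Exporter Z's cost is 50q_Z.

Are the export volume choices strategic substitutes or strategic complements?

strategic substitutes

Exporter X's profit: π = q_X(178 − (q_X + q_Z)) − 42q_X − q_X².
∂π/∂q_X = 136 − 4q_X − q_Z = 0, so q_X = 34 − 0.25q_Z.
The best-response slope dq_X/dq_Z = −0.25 < 0: the reaction function is downward-sloping, so the choices are strategic substitutes.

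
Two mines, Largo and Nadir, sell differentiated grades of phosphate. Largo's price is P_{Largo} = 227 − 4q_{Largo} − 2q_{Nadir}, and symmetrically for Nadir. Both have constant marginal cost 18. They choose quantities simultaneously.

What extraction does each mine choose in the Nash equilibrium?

20.9

Mine Largo's profit: π = q_{Largo}(227 − 4q_{Largo} − 2q_{Nadir}) − 18q_{Largo}.
∂π/∂q_{Largo} = 209 − 8q_{Largo} − 2q_{Nadir} = 0 ⇒ q_{Largo} = 26.125 − 0.25q_{Nadir}.
The game is symmetric, so in equilibrium q_{Nadir} = q_{Largo}: the reaction function gives 1.25q_{Largo} = 26.125, hence q_{Largo} = 20.9.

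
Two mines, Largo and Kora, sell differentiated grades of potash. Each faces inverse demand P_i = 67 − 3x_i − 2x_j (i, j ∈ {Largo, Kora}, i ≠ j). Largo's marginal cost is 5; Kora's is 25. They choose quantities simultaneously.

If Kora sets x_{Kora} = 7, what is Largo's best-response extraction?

Mine Largo's profit: π = x_{Largo}(67 − 3x_{Largo} − 2x_{Kora}) − 5x_{Largo}.
∂π/∂x_{Largo} = 62 − 6x_{Largo} − 2x_{Kora} = 0 ⇒ x_{Largo} = 31/3 − (1/3)x_{Kora}.
At x_{Kora} = 7: x_{Largo} = 31/3 − (1/3)·7 = 8.

8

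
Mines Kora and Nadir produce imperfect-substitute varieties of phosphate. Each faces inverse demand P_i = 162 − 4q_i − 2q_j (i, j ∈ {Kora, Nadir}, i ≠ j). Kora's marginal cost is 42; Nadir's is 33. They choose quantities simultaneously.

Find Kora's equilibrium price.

88.8

Mine Kora's profit: π = q_{Kora}(162 − 4q_{Kora} − 2q_{Nadir}) − 42q_{Kora}.
∂π/∂q_{Kora} = 120 − 8q_{Kora} − 2q_{Nadir} = 0 ⇒ q_{Kora} = 15 − 0.25q_{Nadir}.
Similarly q_{Nadir} = 16.125 − 0.25q_{Kora}.
Plugging q_{Nadir} into Kora's best response: q_{Kora} = 15 − 0.25(16.125 − 0.25q_{Kora}) ⇒ 0.9375q_{Kora} = 351/32, so q_{Kora} = 11.7.
Then q_{Nadir} = 16.125 − 0.25·11.7 = 13.2.
P_{Kora} = 162 − 4·11.7 − 2·13.2 = 88.8.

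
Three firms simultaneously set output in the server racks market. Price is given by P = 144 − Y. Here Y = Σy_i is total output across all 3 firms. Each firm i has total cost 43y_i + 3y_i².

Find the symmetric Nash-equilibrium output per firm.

10.1

A representative firm's profit is π_i = y_i(144 − Y) − 43y_i − 3y_i², with Y = y_i + Σ_{j≠i} y_j.
First-order condition: 101 − 8y_i − Σ_{j≠i} y_j = 0.
In a symmetric equilibrium every firm chooses the same y, so Σ_{j≠i} y_j = 2y. The condition becomes 101 − 10y = 0, giving y = 101/10 = 10.1.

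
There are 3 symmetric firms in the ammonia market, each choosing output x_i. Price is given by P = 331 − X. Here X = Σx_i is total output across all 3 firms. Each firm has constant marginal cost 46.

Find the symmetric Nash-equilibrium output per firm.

71.25

A representative firm's profit is π_i = x_i(331 − X) − 46x_i, with X = x_i + Σ_{j≠i} x_j.
First-order condition: 285 − 2x_i − Σ_{j≠i} x_j = 0.
In a symmetric equilibrium every firm chooses the same x, so Σ_{j≠i} x_j = 2x. The condition becomes 285 − 4x = 0, giving x = 285/4 = 71.25.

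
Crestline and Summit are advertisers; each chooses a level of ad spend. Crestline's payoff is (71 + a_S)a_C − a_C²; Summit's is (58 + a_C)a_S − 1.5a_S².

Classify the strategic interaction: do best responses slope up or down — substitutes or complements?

strategic complements

Expanding Crestline's payoff: 71a_C + a_Sa_C − a_C².
∂π/∂a_C = 71 + a_S − 2a_C = 0, so a_C = 35.5 + 0.5a_S.
The best-response slope da_C/da_S = 0.5 > 0: the reaction function is upward-sloping, so the choices are strategic complements.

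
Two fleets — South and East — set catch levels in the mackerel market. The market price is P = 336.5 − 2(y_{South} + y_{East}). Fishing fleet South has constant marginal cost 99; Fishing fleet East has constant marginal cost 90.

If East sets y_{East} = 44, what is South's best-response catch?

Fishing fleet South's profit: π = y_{South}(336.5 − 2(y_{South} + y_{East})) − 99y_{South}.
∂π/∂y_{South} = 237.5 − 4y_{South} − 2y_{East} = 0, so y_{South} = 59.375 − 0.5y_{East}.
At y_{East} = 44: y_{South} = 59.375 − 0.5·44 = 37.375.

37.375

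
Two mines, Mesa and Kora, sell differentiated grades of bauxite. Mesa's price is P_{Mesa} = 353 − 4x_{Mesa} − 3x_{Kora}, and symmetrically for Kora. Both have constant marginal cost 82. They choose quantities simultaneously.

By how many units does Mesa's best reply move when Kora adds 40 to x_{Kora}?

-15

Mine Mesa's profit: π = x_{Mesa}(353 − 4x_{Mesa} − 3x_{Kora}) − 82x_{Mesa}.
∂π/∂x_{Mesa} = 271 − 8x_{Mesa} − 3x_{Kora} = 0 ⇒ x_{Mesa} = 33.875 − 0.375x_{Kora}.
The reaction-function slope is −0.375, so a 40-unit rise in x_{Kora} moves x_{Mesa} by −0.375 × 40 = −15. Mesa's best response falls — the actions are strategic substitutes.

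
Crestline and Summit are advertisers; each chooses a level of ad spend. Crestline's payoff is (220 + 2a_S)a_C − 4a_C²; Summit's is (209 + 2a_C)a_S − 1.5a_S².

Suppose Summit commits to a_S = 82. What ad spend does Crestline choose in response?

48

Expanding Crestline's payoff: 220a_C + 2a_Sa_C − 4a_C².
∂π/∂a_C = 220 + 2a_S − 8a_C = 0, so a_C = 27.5 + 0.25a_S.
At a_S = 82: a_C = 27.5 + 0.25·82 = 48.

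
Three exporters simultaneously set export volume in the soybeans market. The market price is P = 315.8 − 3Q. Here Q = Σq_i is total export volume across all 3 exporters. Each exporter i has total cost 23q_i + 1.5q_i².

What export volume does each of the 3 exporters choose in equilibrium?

A representative exporter's profit is π_i = q_i(315.8 − 3Q) − 23q_i − 1.5q_i², with Q = q_i + Σ_{j≠i} q_j.
First-order condition: 292.8 − 9q_i − 3Σ_{j≠i} q_j = 0.
With identical exporters, set every q_j = q: then 292.8 − 9q − 6q = 0, i.e. q = 292.8/15 = 19.52.

19.52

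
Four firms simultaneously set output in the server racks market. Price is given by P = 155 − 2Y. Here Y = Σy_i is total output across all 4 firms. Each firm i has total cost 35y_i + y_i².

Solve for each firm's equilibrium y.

A representative firm's profit is π_i = y_i(155 − 2Y) − 35y_i − y_i², with Y = y_i + Σ_{j≠i} y_j.
First-order condition: 120 − 6y_i − 2Σ_{j≠i} y_j = 0.
Imposing symmetry (y_j = y for all j) turns Σ_{j≠i} y_j into 3y, so 120 = 12y and y = 10.

10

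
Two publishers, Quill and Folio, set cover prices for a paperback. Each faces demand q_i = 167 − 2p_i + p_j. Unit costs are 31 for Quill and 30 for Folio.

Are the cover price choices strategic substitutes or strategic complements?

strategic complements

Quill's profit: π = (p_{Quill} − 31)(167 − 2p_{Quill} + p_{Folio}).
∂π/∂p_{Quill} = 229 − 4p_{Quill} + p_{Folio} = 0 ⇒ p_{Quill} = 57.25 + 0.25p_{Folio}.
The best-response slope dp_{Quill}/dp_{Folio} = 0.25 > 0: the reaction function is upward-sloping, so the choices are strategic complements.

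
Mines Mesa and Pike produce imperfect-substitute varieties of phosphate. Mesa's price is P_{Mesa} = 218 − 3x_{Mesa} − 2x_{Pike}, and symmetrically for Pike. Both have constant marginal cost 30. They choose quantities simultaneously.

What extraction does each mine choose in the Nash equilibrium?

23.5

Mine Mesa's profit: π = x_{Mesa}(218 − 3x_{Mesa} − 2x_{Pike}) − 30x_{Mesa}.
∂π/∂x_{Mesa} = 188 − 6x_{Mesa} − 2x_{Pike} = 0 ⇒ x_{Mesa} = 94/3 − (1/3)x_{Pike}.
Setting x_{Mesa} = x_{Pike} in the reaction function: x_{Mesa} = 94/3 − (1/3)x_{Mesa}, so x_{Mesa} = (94/3) / (4/3) = 23.5.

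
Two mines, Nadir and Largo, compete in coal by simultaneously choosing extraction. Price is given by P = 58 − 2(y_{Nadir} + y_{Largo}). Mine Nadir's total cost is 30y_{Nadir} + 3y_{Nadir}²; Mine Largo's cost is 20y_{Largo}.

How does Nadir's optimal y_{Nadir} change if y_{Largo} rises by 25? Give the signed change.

-5

Mine Nadir's profit: π = y_{Nadir}(58 − 2(y_{Nadir} + y_{Largo})) − 30y_{Nadir} − 3y_{Nadir}².
∂π/∂y_{Nadir} = 28 − 10y_{Nadir} − 2y_{Largo} = 0, so y_{Nadir} = 2.8 − 0.2y_{Largo}.
The reaction-function slope is −0.2, so a 25-unit rise in y_{Largo} moves y_{Nadir} by −0.2 × 25 = −5. Nadir's best response falls — the actions are strategic substitutes.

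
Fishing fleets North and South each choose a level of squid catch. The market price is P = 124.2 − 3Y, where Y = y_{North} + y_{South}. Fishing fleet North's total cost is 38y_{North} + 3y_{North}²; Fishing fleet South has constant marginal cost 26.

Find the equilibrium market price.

Fishing fleet North's profit: π = y_{North}(124.2 − 3(y_{North} + y_{South})) − 38y_{North} − 3y_{North}².
∂π/∂y_{North} = 86.2 − 12y_{North} − 3y_{South} = 0, so y_{North} = 431/60 − 0.25y_{South}.
For South: ∂π/∂y_{South} = 98.2 − 6y_{South} − 3y_{North} = 0 ⇒ y_{South} = 491/30 − 0.5y_{North}.
Substituting the second reaction function into the first: y_{North} = 431/60 − 0.25(491/30 − 0.5y_{North}), which gives 0.875y_{North} = 371/120 ⇒ y_{North} = 53/15.
Then y_{South} = 491/30 − 0.5·(53/15) = 14.6.
Equilibrium price: P = 124.2 − 3·(272/15) = 69.8.

69.8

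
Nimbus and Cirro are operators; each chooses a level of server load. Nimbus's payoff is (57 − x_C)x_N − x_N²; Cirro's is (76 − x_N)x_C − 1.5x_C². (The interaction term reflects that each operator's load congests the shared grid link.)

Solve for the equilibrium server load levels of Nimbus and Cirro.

19, 19

Expanding Nimbus's payoff: 57x_N − x_Cx_N − x_N².
∂π/∂x_N = 57 − x_C − 2x_N = 0, so x_N = 28.5 − 0.5x_C.
Likewise for Cirro: x_C = 76/3 − (1/3)x_N.
Substituting the second reaction function into the first: x_N = 28.5 − 0.5(76/3 − (1/3)x_N), which gives (5/6)x_N = 95/6 ⇒ x_N = 19.
Then x_C = 76/3 − (1/3)·19 = 19.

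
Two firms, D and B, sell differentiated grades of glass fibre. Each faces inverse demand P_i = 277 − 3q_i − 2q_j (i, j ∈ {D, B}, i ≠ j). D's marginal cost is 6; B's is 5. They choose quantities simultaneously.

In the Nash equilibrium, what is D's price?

Firm D's profit: π = q_D(277 − 3q_D − 2q_B) − 6q_D.
∂π/∂q_D = 271 − 6q_D − 2q_B = 0 ⇒ q_D = 271/6 − (1/3)q_B.
Similarly q_B = 136/3 − (1/3)q_D.
Solving the two reaction functions simultaneously: (1 − (−1/3)(−1/3))q_D = 271/6 − (1/3)·(136/3), so (8/9)q_D = 541/18 and q_D = 33.8125.
Then q_B = 136/3 − (1/3)·33.8125 = 34.0625.
P_D = 277 − 3·33.8125 − 2·34.0625 = 107.4375.

107.4375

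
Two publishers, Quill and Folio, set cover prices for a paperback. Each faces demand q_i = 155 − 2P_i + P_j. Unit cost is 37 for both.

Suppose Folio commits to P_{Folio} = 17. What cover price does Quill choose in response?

Quill's profit: π = (P_{Quill} − 37)(155 − 2P_{Quill} + P_{Folio}).
∂π/∂P_{Quill} = 229 − 4P_{Quill} + P_{Folio} = 0 ⇒ P_{Quill} = 57.25 + 0.25P_{Folio}.
At P_{Folio} = 17: P_{Quill} = 57.25 + 0.25·17 = 61.5.

61.5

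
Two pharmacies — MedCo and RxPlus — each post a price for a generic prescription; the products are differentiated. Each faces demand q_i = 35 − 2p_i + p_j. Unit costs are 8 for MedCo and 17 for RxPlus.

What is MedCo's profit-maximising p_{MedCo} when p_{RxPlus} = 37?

MedCo's profit: π = (p_{MedCo} − 8)(35 − 2p_{MedCo} + p_{RxPlus}).
∂π/∂p_{MedCo} = 51 − 4p_{MedCo} + p_{RxPlus} = 0 ⇒ p_{MedCo} = 12.75 + 0.25p_{RxPlus}.
At p_{RxPlus} = 37: p_{MedCo} = 12.75 + 0.25·37 = 22.

22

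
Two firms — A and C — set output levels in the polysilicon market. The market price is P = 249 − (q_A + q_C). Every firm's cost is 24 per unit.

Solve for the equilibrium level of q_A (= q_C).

75

Firm A's profit: π = q_A(249 − (q_A + q_C)) − 24q_A.
∂π/∂q_A = 225 − 2q_A − q_C = 0, so q_A = 112.5 − 0.5q_C.
By symmetry q_C = q_A; substituting into the reaction function, 1.5q_A = 112.5 and q_A = 75.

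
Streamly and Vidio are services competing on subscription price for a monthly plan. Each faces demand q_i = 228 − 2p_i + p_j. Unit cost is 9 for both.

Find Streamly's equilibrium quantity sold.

146

Streamly's profit: π = (p_{Streamly} − 9)(228 − 2p_{Streamly} + p_{Vidio}).
∂π/∂p_{Streamly} = 246 − 4p_{Streamly} + p_{Vidio} = 0 ⇒ p_{Streamly} = 61.5 + 0.25p_{Vidio}.
By symmetry p_{Vidio} = p_{Streamly}; substituting into the reaction function, 0.75p_{Streamly} = 61.5 and p_{Streamly} = 82.
q_{Streamly} = 228 − 2·82 + 82 = 146.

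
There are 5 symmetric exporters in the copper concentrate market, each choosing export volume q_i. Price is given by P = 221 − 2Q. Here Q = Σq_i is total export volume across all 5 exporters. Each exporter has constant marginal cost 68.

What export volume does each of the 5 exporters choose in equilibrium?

12.75

A representative exporter's profit is π_i = q_i(221 − 2Q) − 68q_i, with Q = q_i + Σ_{j≠i} q_j.
First-order condition: 153 − 4q_i − 2Σ_{j≠i} q_j = 0.
With identical exporters, set every q_j = q: then 153 − 4q − 8q = 0, i.e. q = 153/12 = 12.75.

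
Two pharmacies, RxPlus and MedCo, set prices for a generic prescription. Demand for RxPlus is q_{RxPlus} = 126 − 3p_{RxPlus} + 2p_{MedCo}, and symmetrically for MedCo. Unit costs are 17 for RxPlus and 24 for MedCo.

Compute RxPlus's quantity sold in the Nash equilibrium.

RxPlus's profit: π = (p_{RxPlus} − 17)(126 − 3p_{RxPlus} + 2p_{MedCo}).
∂π/∂p_{RxPlus} = 177 − 6p_{RxPlus} + 2p_{MedCo} = 0 ⇒ p_{RxPlus} = 29.5 + (1/3)p_{MedCo}.
Similarly p_{MedCo} = 33 + (1/3)p_{RxPlus}.
Substituting the second reaction function into the first: p_{RxPlus} = 29.5 + (1/3)(33 + (1/3)p_{RxPlus}), which gives (8/9)p_{RxPlus} = 40.5 ⇒ p_{RxPlus} = 45.5625.
Then p_{MedCo} = 33 + (1/3)·45.5625 = 48.1875.
q_{RxPlus} = 126 − 3·45.5625 + 2·48.1875 = 85.6875.

85.6875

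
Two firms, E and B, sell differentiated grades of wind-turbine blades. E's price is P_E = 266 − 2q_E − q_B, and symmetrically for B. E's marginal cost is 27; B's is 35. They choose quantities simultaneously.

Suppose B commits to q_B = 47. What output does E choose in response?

Firm E's profit: π = q_E(266 − 2q_E − q_B) − 27q_E.
∂π/∂q_E = 239 − 4q_E − q_B = 0 ⇒ q_E = 59.75 − 0.25q_B.
At q_B = 47: q_E = 59.75 − 0.25·47 = 48.

48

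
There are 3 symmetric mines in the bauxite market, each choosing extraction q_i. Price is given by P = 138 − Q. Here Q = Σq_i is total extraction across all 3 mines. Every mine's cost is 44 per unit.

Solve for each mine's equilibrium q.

23.5

A representative mine's profit is π_i = q_i(138 − Q) − 44q_i, with Q = q_i + Σ_{j≠i} q_j.
First-order condition: 94 − 2q_i − Σ_{j≠i} q_j = 0.
In a symmetric equilibrium every mine chooses the same q, so Σ_{j≠i} q_j = 2q. The condition becomes 94 − 4q = 0, giving q = 94/4 = 23.5.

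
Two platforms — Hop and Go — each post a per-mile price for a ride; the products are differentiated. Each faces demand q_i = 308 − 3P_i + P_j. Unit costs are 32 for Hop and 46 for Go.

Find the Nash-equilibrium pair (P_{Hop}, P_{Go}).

82, 88

Hop's profit: π = (P_{Hop} − 32)(308 − 3P_{Hop} + P_{Go}).
∂π/∂P_{Hop} = 404 − 6P_{Hop} + P_{Go} = 0 ⇒ P_{Hop} = 202/3 + (1/6)P_{Go}.
Similarly P_{Go} = 223/3 + (1/6)P_{Hop}.
Solving the two reaction functions simultaneously: (1 − (1/6)(1/6))P_{Hop} = 202/3 + (1/6)·(223/3), so (35/36)P_{Hop} = 1435/18 and P_{Hop} = 82.
Then P_{Go} = 223/3 + (1/6)·82 = 88.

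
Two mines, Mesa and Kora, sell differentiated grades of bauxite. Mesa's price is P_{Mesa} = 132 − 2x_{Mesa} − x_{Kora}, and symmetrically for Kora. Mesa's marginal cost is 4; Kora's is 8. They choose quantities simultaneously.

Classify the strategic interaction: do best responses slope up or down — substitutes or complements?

Mine Mesa's profit: π = x_{Mesa}(132 − 2x_{Mesa} − x_{Kora}) − 4x_{Mesa}.
∂π/∂x_{Mesa} = 128 − 4x_{Mesa} − x_{Kora} = 0 ⇒ x_{Mesa} = 32 − 0.25x_{Kora}.
The best-response slope dx_{Mesa}/dx_{Kora} = −0.25 < 0: the reaction function is downward-sloping, so the choices are strategic substitutes.

strategic substitutes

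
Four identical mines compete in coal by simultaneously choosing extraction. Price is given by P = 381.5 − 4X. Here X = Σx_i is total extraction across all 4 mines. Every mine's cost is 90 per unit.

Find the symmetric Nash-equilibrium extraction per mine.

14.575

A representative mine's profit is π_i = x_i(381.5 − 4X) − 90x_i, with X = x_i + Σ_{j≠i} x_j.
First-order condition: 291.5 − 8x_i − 4Σ_{j≠i} x_j = 0.
Imposing symmetry (x_j = x for all j) turns Σ_{j≠i} x_j into 3x, so 291.5 = 20x and x = 14.575.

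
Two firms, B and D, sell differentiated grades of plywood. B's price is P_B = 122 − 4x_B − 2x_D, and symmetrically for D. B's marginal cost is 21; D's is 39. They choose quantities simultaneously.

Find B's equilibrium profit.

457.96

Firm B's profit: π = x_B(122 − 4x_B − 2x_D) − 21x_B.
∂π/∂x_B = 101 − 8x_B − 2x_D = 0 ⇒ x_B = 12.625 − 0.25x_D.
Similarly x_D = 10.375 − 0.25x_B.
Solving the two reaction functions simultaneously: (1 − (−0.25)(−0.25))x_B = 12.625 − 0.25·10.375, so 0.9375x_B = 321/32 and x_B = 10.7.
Then x_D = 10.375 − 0.25·10.7 = 7.7.
P_B = 122 − 4·10.7 − 2·7.7 = 63.8.
Profit = (63.8 − 21)·10.7 = 457.96.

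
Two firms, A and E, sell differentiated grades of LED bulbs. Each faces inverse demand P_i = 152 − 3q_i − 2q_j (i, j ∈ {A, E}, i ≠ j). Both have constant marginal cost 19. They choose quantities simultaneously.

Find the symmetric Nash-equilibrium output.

Firm A's profit: π = q_A(152 − 3q_A − 2q_E) − 19q_A.
∂π/∂q_A = 133 − 6q_A − 2q_E = 0 ⇒ q_A = 133/6 − (1/3)q_E.
Setting q_A = q_E in the reaction function: q_A = 133/6 − (1/3)q_A, so q_A = (133/6) / (4/3) = 16.625.

16.625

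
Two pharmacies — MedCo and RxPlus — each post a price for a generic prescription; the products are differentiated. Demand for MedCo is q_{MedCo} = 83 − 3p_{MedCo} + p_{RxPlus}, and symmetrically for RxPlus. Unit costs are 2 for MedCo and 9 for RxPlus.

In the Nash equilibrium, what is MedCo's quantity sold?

MedCo's profit: π = (p_{MedCo} − 2)(83 − 3p_{MedCo} + p_{RxPlus}).
∂π/∂p_{MedCo} = 89 − 6p_{MedCo} + p_{RxPlus} = 0 ⇒ p_{MedCo} = 89/6 + (1/6)p_{RxPlus}.
Similarly p_{RxPlus} = 55/3 + (1/6)p_{MedCo}.
Solving the two reaction functions simultaneously: (1 − (1/6)(1/6))p_{MedCo} = 89/6 + (1/6)·(55/3), so (35/36)p_{MedCo} = 161/9 and p_{MedCo} = 18.4.
Then p_{RxPlus} = 55/3 + (1/6)·18.4 = 21.4.
q_{MedCo} = 83 − 3·18.4 + 21.4 = 49.2.

49.2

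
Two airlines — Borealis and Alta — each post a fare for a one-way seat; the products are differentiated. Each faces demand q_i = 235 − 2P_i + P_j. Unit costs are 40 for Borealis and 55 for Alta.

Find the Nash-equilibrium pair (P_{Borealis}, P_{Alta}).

107, 113

Borealis's profit: π = (P_{Borealis} − 40)(235 − 2P_{Borealis} + P_{Alta}).
∂π/∂P_{Borealis} = 315 − 4P_{Borealis} + P_{Alta} = 0 ⇒ P_{Borealis} = 78.75 + 0.25P_{Alta}.
Similarly P_{Alta} = 86.25 + 0.25P_{Borealis}.
Plugging P_{Alta} into Borealis's best response: P_{Borealis} = 78.75 + 0.25(86.25 + 0.25P_{Borealis}) ⇒ 0.9375P_{Borealis} = 100.3125, so P_{Borealis} = 107.
Then P_{Alta} = 86.25 + 0.25·107 = 113.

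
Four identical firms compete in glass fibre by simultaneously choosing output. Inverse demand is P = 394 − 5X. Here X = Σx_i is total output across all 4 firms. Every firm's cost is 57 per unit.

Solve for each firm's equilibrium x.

13.48

A representative firm's profit is π_i = x_i(394 − 5X) − 57x_i, with X = x_i + Σ_{j≠i} x_j.
First-order condition: 337 − 10x_i − 5Σ_{j≠i} x_j = 0.
In a symmetric equilibrium every firm chooses the same x, so Σ_{j≠i} x_j = 3x. The condition becomes 337 − 25x = 0, giving x = 337/25 = 13.48.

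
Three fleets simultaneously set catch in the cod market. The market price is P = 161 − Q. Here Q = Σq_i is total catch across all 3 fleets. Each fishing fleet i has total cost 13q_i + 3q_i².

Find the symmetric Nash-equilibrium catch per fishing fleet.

A representative fishing fleet's profit is π_i = q_i(161 − Q) − 13q_i − 3q_i², with Q = q_i + Σ_{j≠i} q_j.
First-order condition: 148 − 8q_i − Σ_{j≠i} q_j = 0.
With identical fishing fleets, set every q_j = q: then 148 − 8q − 2q = 0, i.e. q = 148/10 = 14.8.

14.8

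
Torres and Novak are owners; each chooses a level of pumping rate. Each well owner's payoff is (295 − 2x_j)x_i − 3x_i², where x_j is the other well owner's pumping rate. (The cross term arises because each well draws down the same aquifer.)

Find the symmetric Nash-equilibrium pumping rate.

36.875

Torres's payoff is (295 − 2x_N)x_T − 3x_T².
∂π/∂x_T = 295 − 2x_N − 6x_T = 0, so x_T = 295/6 − (1/3)x_N.
The game is symmetric, so in equilibrium x_N = x_T: the reaction function gives (4/3)x_T = 295/6, hence x_T = 36.875.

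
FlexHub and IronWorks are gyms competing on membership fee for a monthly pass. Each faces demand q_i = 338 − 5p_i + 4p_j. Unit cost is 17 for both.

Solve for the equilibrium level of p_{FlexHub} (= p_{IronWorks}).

FlexHub's profit: π = (p_{FlexHub} − 17)(338 − 5p_{FlexHub} + 4p_{IronWorks}).
∂π/∂p_{FlexHub} = 423 − 10p_{FlexHub} + 4p_{IronWorks} = 0 ⇒ p_{FlexHub} = 42.3 + 0.4p_{IronWorks}.
By symmetry p_{IronWorks} = p_{FlexHub}; substituting into the reaction function, 0.6p_{FlexHub} = 42.3 and p_{FlexHub} = 70.5.

70.5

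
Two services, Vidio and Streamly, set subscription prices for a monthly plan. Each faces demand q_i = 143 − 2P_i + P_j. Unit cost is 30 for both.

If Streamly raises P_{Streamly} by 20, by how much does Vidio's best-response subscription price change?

5

Vidio's profit: π = (P_{Vidio} − 30)(143 − 2P_{Vidio} + P_{Streamly}).
∂π/∂P_{Vidio} = 203 − 4P_{Vidio} + P_{Streamly} = 0 ⇒ P_{Vidio} = 50.75 + 0.25P_{Streamly}.
The reaction-function slope is 0.25, so a 20-unit rise in P_{Streamly} moves P_{Vidio} by 0.25 × 20 = 5. Vidio's best response rises — the actions are strategic complements.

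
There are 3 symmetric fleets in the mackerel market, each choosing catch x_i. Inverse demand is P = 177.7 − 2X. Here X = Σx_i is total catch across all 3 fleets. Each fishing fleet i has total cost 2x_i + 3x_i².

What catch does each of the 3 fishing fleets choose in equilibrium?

12.55

A representative fishing fleet's profit is π_i = x_i(177.7 − 2X) − 2x_i − 3x_i², with X = x_i + Σ_{j≠i} x_j.
First-order condition: 175.7 − 10x_i − 2Σ_{j≠i} x_j = 0.
With identical fishing fleets, set every x_j = x: then 175.7 − 10x − 4x = 0, i.e. x = 175.7/14 = 12.55.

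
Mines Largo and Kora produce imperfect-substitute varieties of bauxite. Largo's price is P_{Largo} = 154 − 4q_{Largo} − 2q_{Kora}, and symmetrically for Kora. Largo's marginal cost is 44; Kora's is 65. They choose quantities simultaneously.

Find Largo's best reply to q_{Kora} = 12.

10.75

Mine Largo's profit: π = q_{Largo}(154 − 4q_{Largo} − 2q_{Kora}) − 44q_{Largo}.
∂π/∂q_{Largo} = 110 − 8q_{Largo} − 2q_{Kora} = 0 ⇒ q_{Largo} = 13.75 − 0.25q_{Kora}.
At q_{Kora} = 12: q_{Largo} = 13.75 − 0.25·12 = 10.75.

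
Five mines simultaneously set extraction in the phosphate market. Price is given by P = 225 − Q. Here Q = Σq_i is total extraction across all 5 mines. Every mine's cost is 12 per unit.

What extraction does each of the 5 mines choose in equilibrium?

A representative mine's profit is π_i = q_i(225 − Q) − 12q_i, with Q = q_i + Σ_{j≠i} q_j.
First-order condition: 213 − 2q_i − Σ_{j≠i} q_j = 0.
In a symmetric equilibrium every mine chooses the same q, so Σ_{j≠i} q_j = 4q. The condition becomes 213 − 6q = 0, giving q = 213/6 = 35.5.

35.5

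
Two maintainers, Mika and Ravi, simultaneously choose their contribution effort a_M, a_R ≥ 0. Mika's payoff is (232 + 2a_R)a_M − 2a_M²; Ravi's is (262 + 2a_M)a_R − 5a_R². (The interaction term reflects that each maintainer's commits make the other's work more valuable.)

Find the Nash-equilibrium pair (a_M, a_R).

Expanding Mika's payoff: 232a_M + 2a_Ra_M − 2a_M².
∂π/∂a_M = 232 + 2a_R − 4a_M = 0, so a_M = 58 + 0.5a_R.
Likewise for Ravi: a_R = 26.2 + 0.2a_M.
Solving the two reaction functions simultaneously: (1 − (0.5)(0.2))a_M = 58 + 0.5·26.2, so 0.9a_M = 71.1 and a_M = 79.
Then a_R = 26.2 + 0.2·79 = 42.

79, 42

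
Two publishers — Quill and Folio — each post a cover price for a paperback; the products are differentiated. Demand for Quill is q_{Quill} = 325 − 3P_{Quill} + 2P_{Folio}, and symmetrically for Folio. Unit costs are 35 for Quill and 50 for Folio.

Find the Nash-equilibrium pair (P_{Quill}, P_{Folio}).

110.3125, 115.9375

Quill's profit: π = (P_{Quill} − 35)(325 − 3P_{Quill} + 2P_{Folio}).
∂π/∂P_{Quill} = 430 − 6P_{Quill} + 2P_{Folio} = 0 ⇒ P_{Quill} = 215/3 + (1/3)P_{Folio}.
Similarly P_{Folio} = 475/6 + (1/3)P_{Quill}.
Solving the two reaction functions simultaneously: (1 − (1/3)(1/3))P_{Quill} = 215/3 + (1/3)·(475/6), so (8/9)P_{Quill} = 1765/18 and P_{Quill} = 110.3125.
Then P_{Folio} = 475/6 + (1/3)·110.3125 = 115.9375.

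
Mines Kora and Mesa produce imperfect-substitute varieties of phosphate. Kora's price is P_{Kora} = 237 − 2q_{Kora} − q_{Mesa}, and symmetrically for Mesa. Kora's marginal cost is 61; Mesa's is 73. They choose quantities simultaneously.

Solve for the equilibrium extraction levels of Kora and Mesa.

Mine Kora's profit: π = q_{Kora}(237 − 2q_{Kora} − q_{Mesa}) − 61q_{Kora}.
∂π/∂q_{Kora} = 176 − 4q_{Kora} − q_{Mesa} = 0 ⇒ q_{Kora} = 44 − 0.25q_{Mesa}.
Similarly q_{Mesa} = 41 − 0.25q_{Kora}.
Plugging q_{Mesa} into Kora's best response: q_{Kora} = 44 − 0.25(41 − 0.25q_{Kora}) ⇒ 0.9375q_{Kora} = 33.75, so q_{Kora} = 36.
Then q_{Mesa} = 41 − 0.25·36 = 32.

36, 32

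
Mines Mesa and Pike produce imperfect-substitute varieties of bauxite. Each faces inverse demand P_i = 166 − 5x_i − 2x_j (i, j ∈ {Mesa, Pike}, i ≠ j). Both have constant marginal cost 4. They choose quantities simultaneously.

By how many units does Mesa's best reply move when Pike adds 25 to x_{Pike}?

-5

Mine Mesa's profit: π = x_{Mesa}(166 − 5x_{Mesa} − 2x_{Pike}) − 4x_{Mesa}.
∂π/∂x_{Mesa} = 162 − 10x_{Mesa} − 2x_{Pike} = 0 ⇒ x_{Mesa} = 16.2 − 0.2x_{Pike}.
The reaction-function slope is −0.2, so a 25-unit rise in x_{Pike} moves x_{Mesa} by −0.2 × 25 = −5. Mesa's best response falls — the actions are strategic substitutes.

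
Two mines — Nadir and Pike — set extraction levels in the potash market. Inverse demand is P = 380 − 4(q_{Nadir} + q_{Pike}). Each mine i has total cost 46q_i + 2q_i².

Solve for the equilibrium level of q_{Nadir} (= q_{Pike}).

Mine Nadir's profit: π = q_{Nadir}(380 − 4(q_{Nadir} + q_{Pike})) − 46q_{Nadir} − 2q_{Nadir}².
∂π/∂q_{Nadir} = 334 − 12q_{Nadir} − 4q_{Pike} = 0, so q_{Nadir} = 167/6 − (1/3)q_{Pike}.
By symmetry q_{Pike} = q_{Nadir}; substituting into the reaction function, (4/3)q_{Nadir} = 167/6 and q_{Nadir} = 20.875.

20.875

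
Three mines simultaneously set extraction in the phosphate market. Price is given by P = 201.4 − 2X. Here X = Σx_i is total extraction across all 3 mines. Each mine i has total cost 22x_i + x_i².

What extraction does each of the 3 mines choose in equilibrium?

17.94

A representative mine's profit is π_i = x_i(201.4 − 2X) − 22x_i − x_i², with X = x_i + Σ_{j≠i} x_j.
First-order condition: 179.4 − 6x_i − 2Σ_{j≠i} x_j = 0.
In a symmetric equilibrium every mine chooses the same x, so Σ_{j≠i} x_j = 2x. The condition becomes 179.4 − 10x = 0, giving x = 179.4/10 = 17.94.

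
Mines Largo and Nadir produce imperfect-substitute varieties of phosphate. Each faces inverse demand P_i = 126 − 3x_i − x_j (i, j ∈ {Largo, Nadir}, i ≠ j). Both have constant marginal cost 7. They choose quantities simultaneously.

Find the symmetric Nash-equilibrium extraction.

Mine Largo's profit: π = x_{Largo}(126 − 3x_{Largo} − x_{Nadir}) − 7x_{Largo}.
∂π/∂x_{Largo} = 119 − 6x_{Largo} − x_{Nadir} = 0 ⇒ x_{Largo} = 119/6 − (1/6)x_{Nadir}.
The game is symmetric, so in equilibrium x_{Nadir} = x_{Largo}: the reaction function gives (7/6)x_{Largo} = 119/6, hence x_{Largo} = 17.

17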